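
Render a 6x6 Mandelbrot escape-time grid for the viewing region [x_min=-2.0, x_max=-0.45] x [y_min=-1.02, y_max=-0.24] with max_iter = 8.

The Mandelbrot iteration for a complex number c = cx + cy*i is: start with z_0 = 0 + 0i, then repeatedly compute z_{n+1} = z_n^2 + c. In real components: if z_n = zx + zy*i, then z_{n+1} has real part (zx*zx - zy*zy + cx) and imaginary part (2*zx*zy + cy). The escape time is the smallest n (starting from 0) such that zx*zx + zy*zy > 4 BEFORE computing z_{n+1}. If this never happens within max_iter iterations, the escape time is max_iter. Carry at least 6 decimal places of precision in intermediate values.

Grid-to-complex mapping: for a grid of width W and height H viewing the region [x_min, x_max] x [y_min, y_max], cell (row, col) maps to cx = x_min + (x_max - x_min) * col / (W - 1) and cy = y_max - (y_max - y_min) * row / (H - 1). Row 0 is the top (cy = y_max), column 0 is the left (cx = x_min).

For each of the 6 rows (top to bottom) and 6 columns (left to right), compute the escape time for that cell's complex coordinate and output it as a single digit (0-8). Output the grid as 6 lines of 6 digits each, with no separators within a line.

Answer: 146888
135788
133568
133347
123345
123334

Derivation:
(row=0, col=0): c = -2.0000 + -0.2400i → escape time 1
(row=0, col=1): c = -1.6900 + -0.2400i → escape time 4
(row=0, col=2): c = -1.3800 + -0.2400i → escape time 6
(row=0, col=3): c = -1.0700 + -0.2400i → escape time 8
(row=0, col=4): c = -0.7600 + -0.2400i → escape time 8
(row=0, col=5): c = -0.4500 + -0.2400i → escape time 8
(row=1, col=0): c = -2.0000 + -0.3960i → escape time 1
(row=1, col=1): c = -1.6900 + -0.3960i → escape time 3
(row=1, col=2): c = -1.3800 + -0.3960i → escape time 5
(row=1, col=3): c = -1.0700 + -0.3960i → escape time 7
(row=1, col=4): c = -0.7600 + -0.3960i → escape time 8
(row=1, col=5): c = -0.4500 + -0.3960i → escape time 8
(row=2, col=0): c = -2.0000 + -0.5520i → escape time 1
(row=2, col=1): c = -1.6900 + -0.5520i → escape time 3
(row=2, col=2): c = -1.3800 + -0.5520i → escape time 3
(row=2, col=3): c = -1.0700 + -0.5520i → escape time 5
(row=2, col=4): c = -0.7600 + -0.5520i → escape time 6
(row=2, col=5): c = -0.4500 + -0.5520i → escape time 8
(row=3, col=0): c = -2.0000 + -0.7080i → escape time 1
(row=3, col=1): c = -1.6900 + -0.7080i → escape time 3
(row=3, col=2): c = -1.3800 + -0.7080i → escape time 3
(row=3, col=3): c = -1.0700 + -0.7080i → escape time 3
(row=3, col=4): c = -0.7600 + -0.7080i → escape time 4
(row=3, col=5): c = -0.4500 + -0.7080i → escape time 7
(row=4, col=0): c = -2.0000 + -0.8640i → escape time 1
(row=4, col=1): c = -1.6900 + -0.8640i → escape time 2
(row=4, col=2): c = -1.3800 + -0.8640i → escape time 3
(row=4, col=3): c = -1.0700 + -0.8640i → escape time 3
(row=4, col=4): c = -0.7600 + -0.8640i → escape time 4
(row=4, col=5): c = -0.4500 + -0.8640i → escape time 5
(row=5, col=0): c = -2.0000 + -1.0200i → escape time 1
(row=5, col=1): c = -1.6900 + -1.0200i → escape time 2
(row=5, col=2): c = -1.3800 + -1.0200i → escape time 3
(row=5, col=3): c = -1.0700 + -1.0200i → escape time 3
(row=5, col=4): c = -0.7600 + -1.0200i → escape time 3
(row=5, col=5): c = -0.4500 + -1.0200i → escape time 4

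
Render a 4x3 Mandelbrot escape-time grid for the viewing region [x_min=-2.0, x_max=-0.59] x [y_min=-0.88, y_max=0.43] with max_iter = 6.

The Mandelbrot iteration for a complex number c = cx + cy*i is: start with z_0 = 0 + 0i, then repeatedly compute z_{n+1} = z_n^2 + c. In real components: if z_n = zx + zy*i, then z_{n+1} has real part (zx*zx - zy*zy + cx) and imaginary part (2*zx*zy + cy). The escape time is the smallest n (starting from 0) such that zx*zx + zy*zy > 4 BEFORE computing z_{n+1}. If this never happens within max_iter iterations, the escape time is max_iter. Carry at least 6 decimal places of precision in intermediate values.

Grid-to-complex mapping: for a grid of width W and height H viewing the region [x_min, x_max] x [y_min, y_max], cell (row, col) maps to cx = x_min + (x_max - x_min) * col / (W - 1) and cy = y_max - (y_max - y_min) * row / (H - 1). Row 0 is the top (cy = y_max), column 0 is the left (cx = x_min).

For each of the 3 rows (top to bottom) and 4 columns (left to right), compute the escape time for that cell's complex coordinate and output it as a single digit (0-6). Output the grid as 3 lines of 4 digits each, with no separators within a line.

(row=0, col=0): c = -2.0000 + 0.4300i → escape time 1
(row=0, col=1): c = -1.5300 + 0.4300i → escape time 3
(row=0, col=2): c = -1.0600 + 0.4300i → escape time 6
(row=0, col=3): c = -0.5900 + 0.4300i → escape time 6
(row=1, col=0): c = -2.0000 + -0.2250i → escape time 1
(row=1, col=1): c = -1.5300 + -0.2250i → escape time 5
(row=1, col=2): c = -1.0600 + -0.2250i → escape time 6
(row=1, col=3): c = -0.5900 + -0.2250i → escape time 6
(row=2, col=0): c = -2.0000 + -0.8800i → escape time 1
(row=2, col=1): c = -1.5300 + -0.8800i → escape time 3
(row=2, col=2): c = -1.0600 + -0.8800i → escape time 3
(row=2, col=3): c = -0.5900 + -0.8800i → escape time 4

Answer: 1366
1566
1334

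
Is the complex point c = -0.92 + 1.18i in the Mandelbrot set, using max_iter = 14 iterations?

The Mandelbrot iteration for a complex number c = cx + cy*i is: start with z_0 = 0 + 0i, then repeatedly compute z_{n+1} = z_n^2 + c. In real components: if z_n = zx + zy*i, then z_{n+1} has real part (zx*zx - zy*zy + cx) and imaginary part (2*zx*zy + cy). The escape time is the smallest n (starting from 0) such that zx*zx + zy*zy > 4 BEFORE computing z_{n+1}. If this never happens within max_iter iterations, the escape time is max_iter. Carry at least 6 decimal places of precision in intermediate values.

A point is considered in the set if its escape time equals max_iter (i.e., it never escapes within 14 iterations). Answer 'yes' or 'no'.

Answer: no

Derivation:
z_0 = 0 + 0i, c = -0.9200 + 1.1800i
Iter 1: z = -0.9200 + 1.1800i, |z|^2 = 2.2388
Iter 2: z = -1.4660 + -0.9912i, |z|^2 = 3.1316
Iter 3: z = 0.2467 + 4.0862i, |z|^2 = 16.7579
Escaped at iteration 3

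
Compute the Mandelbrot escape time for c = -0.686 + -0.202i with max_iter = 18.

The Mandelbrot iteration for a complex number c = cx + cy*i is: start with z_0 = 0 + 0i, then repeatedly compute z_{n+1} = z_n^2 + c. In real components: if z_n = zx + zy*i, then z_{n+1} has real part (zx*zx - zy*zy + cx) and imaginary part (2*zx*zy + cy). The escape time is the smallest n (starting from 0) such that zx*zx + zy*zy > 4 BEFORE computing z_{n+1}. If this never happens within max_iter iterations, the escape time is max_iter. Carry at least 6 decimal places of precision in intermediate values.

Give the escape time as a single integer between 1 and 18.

Answer: 18

Derivation:
z_0 = 0 + 0i, c = -0.6860 + -0.2020i
Iter 1: z = -0.6860 + -0.2020i, |z|^2 = 0.5114
Iter 2: z = -0.2562 + 0.0751i, |z|^2 = 0.0713
Iter 3: z = -0.6260 + -0.2405i, |z|^2 = 0.4497
Iter 4: z = -0.3520 + 0.0991i, |z|^2 = 0.1337
Iter 5: z = -0.5719 + -0.2718i, |z|^2 = 0.4010
Iter 6: z = -0.4327 + 0.1089i, |z|^2 = 0.1991
Iter 7: z = -0.5106 + -0.2962i, |z|^2 = 0.3485
Iter 8: z = -0.5130 + 0.1005i, |z|^2 = 0.2733
Iter 9: z = -0.4329 + -0.3051i, |z|^2 = 0.2805
Iter 10: z = -0.5917 + 0.0622i, |z|^2 = 0.3540
Iter 11: z = -0.3397 + -0.2756i, |z|^2 = 0.1914
Iter 12: z = -0.6465 + -0.0148i, |z|^2 = 0.4182
Iter 13: z = -0.2682 + -0.1829i, |z|^2 = 0.1054
Iter 14: z = -0.6475 + -0.1039i, |z|^2 = 0.4301
Iter 15: z = -0.2775 + -0.0675i, |z|^2 = 0.0816
Iter 16: z = -0.6135 + -0.1645i, |z|^2 = 0.4035
Iter 17: z = -0.3366 + -0.0001i, |z|^2 = 0.1133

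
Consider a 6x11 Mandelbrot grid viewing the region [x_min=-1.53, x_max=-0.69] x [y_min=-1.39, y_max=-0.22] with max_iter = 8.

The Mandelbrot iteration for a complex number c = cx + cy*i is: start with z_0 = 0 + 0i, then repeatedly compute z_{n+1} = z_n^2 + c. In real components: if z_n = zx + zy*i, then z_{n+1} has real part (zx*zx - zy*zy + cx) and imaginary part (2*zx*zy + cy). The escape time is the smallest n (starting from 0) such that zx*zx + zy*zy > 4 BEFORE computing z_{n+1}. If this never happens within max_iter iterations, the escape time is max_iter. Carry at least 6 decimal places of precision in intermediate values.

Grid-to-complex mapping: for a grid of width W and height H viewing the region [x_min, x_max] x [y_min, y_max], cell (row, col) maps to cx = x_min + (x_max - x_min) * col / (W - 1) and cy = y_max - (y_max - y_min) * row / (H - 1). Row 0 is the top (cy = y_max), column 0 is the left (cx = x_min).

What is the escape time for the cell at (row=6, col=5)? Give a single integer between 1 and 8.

Answer: 4

Derivation:
z_0 = 0 + 0i, c = -0.6900 + -0.9220i
Iter 1: z = -0.6900 + -0.9220i, |z|^2 = 1.3262
Iter 2: z = -1.0640 + 0.3504i, |z|^2 = 1.2548
Iter 3: z = 0.3193 + -1.6676i, |z|^2 = 2.8827
Iter 4: z = -3.3688 + -1.9869i, |z|^2 = 15.2966
Escaped at iteration 4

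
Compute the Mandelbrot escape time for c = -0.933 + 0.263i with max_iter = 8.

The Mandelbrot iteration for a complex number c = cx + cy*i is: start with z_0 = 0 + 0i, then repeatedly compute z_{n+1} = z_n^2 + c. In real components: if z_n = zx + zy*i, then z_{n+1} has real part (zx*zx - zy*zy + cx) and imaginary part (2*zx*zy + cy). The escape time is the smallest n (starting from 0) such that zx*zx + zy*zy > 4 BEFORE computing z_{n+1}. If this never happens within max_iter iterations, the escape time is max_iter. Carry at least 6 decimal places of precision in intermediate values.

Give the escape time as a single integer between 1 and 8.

z_0 = 0 + 0i, c = -0.9330 + 0.2630i
Iter 1: z = -0.9330 + 0.2630i, |z|^2 = 0.9397
Iter 2: z = -0.1317 + -0.2278i, |z|^2 = 0.0692
Iter 3: z = -0.9675 + 0.3230i, |z|^2 = 1.0404
Iter 4: z = -0.1012 + -0.3620i, |z|^2 = 0.1413
Iter 5: z = -1.0538 + 0.3363i, |z|^2 = 1.2236
Iter 6: z = 0.0644 + -0.4457i, |z|^2 = 0.2028
Iter 7: z = -1.1275 + 0.2056i, |z|^2 = 1.3135

Answer: 8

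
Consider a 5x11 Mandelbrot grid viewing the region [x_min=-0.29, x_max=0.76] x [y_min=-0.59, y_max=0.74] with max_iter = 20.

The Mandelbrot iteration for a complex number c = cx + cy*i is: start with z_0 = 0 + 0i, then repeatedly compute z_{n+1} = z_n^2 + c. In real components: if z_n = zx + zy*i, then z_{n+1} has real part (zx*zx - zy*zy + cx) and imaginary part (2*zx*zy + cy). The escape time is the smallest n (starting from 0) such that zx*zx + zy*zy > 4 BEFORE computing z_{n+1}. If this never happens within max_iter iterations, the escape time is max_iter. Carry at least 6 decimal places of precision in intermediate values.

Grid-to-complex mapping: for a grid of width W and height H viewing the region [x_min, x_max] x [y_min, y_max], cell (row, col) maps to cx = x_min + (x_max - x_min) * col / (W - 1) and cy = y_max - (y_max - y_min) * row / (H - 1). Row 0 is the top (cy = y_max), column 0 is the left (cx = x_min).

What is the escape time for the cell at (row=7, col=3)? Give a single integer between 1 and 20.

Answer: 5

Derivation:
z_0 = 0 + 0i, c = 0.4975 + -0.1910i
Iter 1: z = 0.4975 + -0.1910i, |z|^2 = 0.2840
Iter 2: z = 0.7085 + -0.3810i, |z|^2 = 0.6472
Iter 3: z = 0.8543 + -0.7310i, |z|^2 = 1.2642
Iter 4: z = 0.6930 + -1.4399i, |z|^2 = 2.5537
Iter 5: z = -1.0956 + -2.1869i, |z|^2 = 5.9828
Escaped at iteration 5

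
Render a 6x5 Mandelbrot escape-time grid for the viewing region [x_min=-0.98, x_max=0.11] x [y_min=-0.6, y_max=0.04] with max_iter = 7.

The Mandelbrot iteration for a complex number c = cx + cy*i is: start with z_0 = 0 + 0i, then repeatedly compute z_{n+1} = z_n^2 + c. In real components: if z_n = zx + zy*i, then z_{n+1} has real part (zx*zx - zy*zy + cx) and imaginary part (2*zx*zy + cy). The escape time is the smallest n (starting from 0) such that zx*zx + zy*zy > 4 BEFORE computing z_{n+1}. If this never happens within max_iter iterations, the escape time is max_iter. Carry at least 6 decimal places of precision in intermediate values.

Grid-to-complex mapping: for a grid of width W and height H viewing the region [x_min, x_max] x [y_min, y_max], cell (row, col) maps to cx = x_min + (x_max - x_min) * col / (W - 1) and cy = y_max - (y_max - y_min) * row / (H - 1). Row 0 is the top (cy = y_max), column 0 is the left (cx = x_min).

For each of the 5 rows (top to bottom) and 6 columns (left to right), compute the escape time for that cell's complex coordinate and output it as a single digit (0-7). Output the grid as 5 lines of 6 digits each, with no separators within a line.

(row=0, col=0): c = -0.9800 + 0.0400i → escape time 7
(row=0, col=1): c = -0.7620 + 0.0400i → escape time 7
(row=0, col=2): c = -0.5440 + 0.0400i → escape time 7
(row=0, col=3): c = -0.3260 + 0.0400i → escape time 7
(row=0, col=4): c = -0.1080 + 0.0400i → escape time 7
(row=0, col=5): c = 0.1100 + 0.0400i → escape time 7
(row=1, col=0): c = -0.9800 + -0.1200i → escape time 7
(row=1, col=1): c = -0.7620 + -0.1200i → escape time 7
(row=1, col=2): c = -0.5440 + -0.1200i → escape time 7
(row=1, col=3): c = -0.3260 + -0.1200i → escape time 7
(row=1, col=4): c = -0.1080 + -0.1200i → escape time 7
(row=1, col=5): c = 0.1100 + -0.1200i → escape time 7
(row=2, col=0): c = -0.9800 + -0.2800i → escape time 7
(row=2, col=1): c = -0.7620 + -0.2800i → escape time 7
(row=2, col=2): c = -0.5440 + -0.2800i → escape time 7
(row=2, col=3): c = -0.3260 + -0.2800i → escape time 7
(row=2, col=4): c = -0.1080 + -0.2800i → escape time 7
(row=2, col=5): c = 0.1100 + -0.2800i → escape time 7
(row=3, col=0): c = -0.9800 + -0.4400i → escape time 6
(row=3, col=1): c = -0.7620 + -0.4400i → escape time 7
(row=3, col=2): c = -0.5440 + -0.4400i → escape time 7
(row=3, col=3): c = -0.3260 + -0.4400i → escape time 7
(row=3, col=4): c = -0.1080 + -0.4400i → escape time 7
(row=3, col=5): c = 0.1100 + -0.4400i → escape time 7
(row=4, col=0): c = -0.9800 + -0.6000i → escape time 5
(row=4, col=1): c = -0.7620 + -0.6000i → escape time 6
(row=4, col=2): c = -0.5440 + -0.6000i → escape time 7
(row=4, col=3): c = -0.3260 + -0.6000i → escape time 7
(row=4, col=4): c = -0.1080 + -0.6000i → escape time 7
(row=4, col=5): c = 0.1100 + -0.6000i → escape time 7

Answer: 777777
777777
777777
677777
567777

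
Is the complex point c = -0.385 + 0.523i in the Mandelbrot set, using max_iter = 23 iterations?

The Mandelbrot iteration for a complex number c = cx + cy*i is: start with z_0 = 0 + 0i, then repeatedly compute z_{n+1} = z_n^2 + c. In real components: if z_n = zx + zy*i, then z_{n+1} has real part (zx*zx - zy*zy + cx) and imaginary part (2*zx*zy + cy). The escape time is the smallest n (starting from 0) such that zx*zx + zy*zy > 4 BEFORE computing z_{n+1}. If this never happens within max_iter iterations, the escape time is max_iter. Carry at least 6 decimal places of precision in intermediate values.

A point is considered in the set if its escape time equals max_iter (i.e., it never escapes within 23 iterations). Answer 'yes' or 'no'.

Answer: yes

Derivation:
z_0 = 0 + 0i, c = -0.3850 + 0.5230i
Iter 1: z = -0.3850 + 0.5230i, |z|^2 = 0.4218
Iter 2: z = -0.5103 + 0.1203i, |z|^2 = 0.2749
Iter 3: z = -0.1391 + 0.4002i, |z|^2 = 0.1795
Iter 4: z = -0.5258 + 0.4117i, |z|^2 = 0.4460
Iter 5: z = -0.2780 + 0.0900i, |z|^2 = 0.0854
Iter 6: z = -0.3158 + 0.4729i, |z|^2 = 0.3234
Iter 7: z = -0.5089 + 0.2243i, |z|^2 = 0.3093
Iter 8: z = -0.1763 + 0.2947i, |z|^2 = 0.1180
Iter 9: z = -0.4408 + 0.4191i, |z|^2 = 0.3699
Iter 10: z = -0.3663 + 0.1535i, |z|^2 = 0.1578
Iter 11: z = -0.2744 + 0.4105i, |z|^2 = 0.2438
Iter 12: z = -0.4782 + 0.2977i, |z|^2 = 0.3174
Iter 13: z = -0.2449 + 0.2382i, |z|^2 = 0.1167
Iter 14: z = -0.3818 + 0.4063i, |z|^2 = 0.3108
Iter 15: z = -0.4043 + 0.2128i, |z|^2 = 0.2088
Iter 16: z = -0.2668 + 0.3509i, |z|^2 = 0.1943
Iter 17: z = -0.4370 + 0.3358i, |z|^2 = 0.3037
Iter 18: z = -0.3068 + 0.2296i, |z|^2 = 0.1468
Iter 19: z = -0.3436 + 0.3821i, |z|^2 = 0.2641
Iter 20: z = -0.4130 + 0.2604i, |z|^2 = 0.2384
Iter 21: z = -0.2823 + 0.3079i, |z|^2 = 0.1745
Iter 22: z = -0.4001 + 0.3492i, |z|^2 = 0.2820
Did not escape in 23 iterations → in set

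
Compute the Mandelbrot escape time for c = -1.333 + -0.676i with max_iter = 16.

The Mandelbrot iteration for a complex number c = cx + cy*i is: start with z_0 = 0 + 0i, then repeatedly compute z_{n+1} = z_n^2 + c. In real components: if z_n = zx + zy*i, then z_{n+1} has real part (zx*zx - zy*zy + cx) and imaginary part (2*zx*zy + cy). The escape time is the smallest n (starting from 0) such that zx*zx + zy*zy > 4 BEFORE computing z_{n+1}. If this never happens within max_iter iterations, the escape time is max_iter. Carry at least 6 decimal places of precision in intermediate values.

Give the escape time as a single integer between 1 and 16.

z_0 = 0 + 0i, c = -1.3330 + -0.6760i
Iter 1: z = -1.3330 + -0.6760i, |z|^2 = 2.2339
Iter 2: z = -0.0131 + 1.1262i, |z|^2 = 1.2685
Iter 3: z = -2.6012 + -0.7055i, |z|^2 = 7.2639
Escaped at iteration 3

Answer: 3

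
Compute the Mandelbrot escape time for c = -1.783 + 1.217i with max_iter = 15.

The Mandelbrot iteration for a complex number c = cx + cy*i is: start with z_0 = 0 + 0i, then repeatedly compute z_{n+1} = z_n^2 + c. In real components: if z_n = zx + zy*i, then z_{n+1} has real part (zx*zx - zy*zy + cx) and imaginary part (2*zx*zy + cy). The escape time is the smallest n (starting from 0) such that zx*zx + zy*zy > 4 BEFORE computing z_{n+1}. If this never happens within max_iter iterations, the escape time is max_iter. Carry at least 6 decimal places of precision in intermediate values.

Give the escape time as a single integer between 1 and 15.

Answer: 1

Derivation:
z_0 = 0 + 0i, c = -1.7830 + 1.2170i
Iter 1: z = -1.7830 + 1.2170i, |z|^2 = 4.6602
Escaped at iteration 1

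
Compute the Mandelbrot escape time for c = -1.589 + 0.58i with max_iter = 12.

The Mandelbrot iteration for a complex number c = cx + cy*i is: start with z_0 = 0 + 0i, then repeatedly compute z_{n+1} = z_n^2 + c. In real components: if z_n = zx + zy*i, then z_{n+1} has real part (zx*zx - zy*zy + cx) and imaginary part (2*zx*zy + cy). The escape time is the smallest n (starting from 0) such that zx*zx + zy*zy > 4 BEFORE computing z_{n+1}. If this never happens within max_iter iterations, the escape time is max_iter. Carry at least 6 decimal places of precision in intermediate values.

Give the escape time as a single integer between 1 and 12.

z_0 = 0 + 0i, c = -1.5890 + 0.5800i
Iter 1: z = -1.5890 + 0.5800i, |z|^2 = 2.8613
Iter 2: z = 0.5995 + -1.2632i, |z|^2 = 1.9552
Iter 3: z = -2.8253 + -0.9347i, |z|^2 = 8.8562
Escaped at iteration 3

Answer: 3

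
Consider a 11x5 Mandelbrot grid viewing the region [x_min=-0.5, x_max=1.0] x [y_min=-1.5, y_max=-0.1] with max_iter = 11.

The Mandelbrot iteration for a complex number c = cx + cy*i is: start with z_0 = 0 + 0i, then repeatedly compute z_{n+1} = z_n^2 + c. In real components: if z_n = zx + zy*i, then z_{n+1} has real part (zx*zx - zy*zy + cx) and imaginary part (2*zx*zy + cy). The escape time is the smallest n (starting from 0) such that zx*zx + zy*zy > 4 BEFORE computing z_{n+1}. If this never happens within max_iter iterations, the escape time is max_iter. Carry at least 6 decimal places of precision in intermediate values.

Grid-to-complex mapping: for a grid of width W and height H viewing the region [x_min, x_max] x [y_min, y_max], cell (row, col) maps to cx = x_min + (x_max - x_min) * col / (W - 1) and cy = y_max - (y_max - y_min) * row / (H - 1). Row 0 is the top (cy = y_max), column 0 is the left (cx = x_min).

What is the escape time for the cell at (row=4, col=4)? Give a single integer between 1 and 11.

Answer: 2

Derivation:
z_0 = 0 + 0i, c = 0.1000 + -1.5000i
Iter 1: z = 0.1000 + -1.5000i, |z|^2 = 2.2600
Iter 2: z = -2.1400 + -1.8000i, |z|^2 = 7.8196
Escaped at iteration 2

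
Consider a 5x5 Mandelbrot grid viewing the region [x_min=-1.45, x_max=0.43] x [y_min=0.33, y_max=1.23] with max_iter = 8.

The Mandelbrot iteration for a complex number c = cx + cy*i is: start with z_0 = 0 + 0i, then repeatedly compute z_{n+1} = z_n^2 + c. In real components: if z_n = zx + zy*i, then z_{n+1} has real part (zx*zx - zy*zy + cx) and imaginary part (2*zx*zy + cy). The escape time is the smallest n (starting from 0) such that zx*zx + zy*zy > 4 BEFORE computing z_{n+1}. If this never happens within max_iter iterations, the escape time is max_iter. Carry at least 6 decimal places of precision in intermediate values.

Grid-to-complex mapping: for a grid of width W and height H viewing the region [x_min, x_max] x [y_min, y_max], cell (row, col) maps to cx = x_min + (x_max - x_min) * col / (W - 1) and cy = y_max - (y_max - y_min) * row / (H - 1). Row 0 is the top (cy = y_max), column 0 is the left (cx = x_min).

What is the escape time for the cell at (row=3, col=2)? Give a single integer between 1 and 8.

Answer: 8

Derivation:
z_0 = 0 + 0i, c = -0.5100 + 0.5550i
Iter 1: z = -0.5100 + 0.5550i, |z|^2 = 0.5681
Iter 2: z = -0.5579 + -0.0111i, |z|^2 = 0.3114
Iter 3: z = -0.1988 + 0.5674i, |z|^2 = 0.3615
Iter 4: z = -0.7924 + 0.3294i, |z|^2 = 0.7364
Iter 5: z = 0.0094 + 0.0330i, |z|^2 = 0.0012
Iter 6: z = -0.5110 + 0.5556i, |z|^2 = 0.5698
Iter 7: z = -0.5576 + -0.0128i, |z|^2 = 0.3111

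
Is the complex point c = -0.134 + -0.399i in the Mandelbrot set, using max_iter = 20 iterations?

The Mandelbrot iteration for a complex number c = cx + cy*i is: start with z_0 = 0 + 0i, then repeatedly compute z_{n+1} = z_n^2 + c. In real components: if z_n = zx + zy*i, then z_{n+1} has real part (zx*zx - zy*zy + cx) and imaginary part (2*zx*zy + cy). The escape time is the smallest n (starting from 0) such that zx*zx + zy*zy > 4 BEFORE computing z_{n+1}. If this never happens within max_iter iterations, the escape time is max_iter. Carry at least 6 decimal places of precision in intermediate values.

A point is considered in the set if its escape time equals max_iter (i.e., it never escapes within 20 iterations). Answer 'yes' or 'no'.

z_0 = 0 + 0i, c = -0.1340 + -0.3990i
Iter 1: z = -0.1340 + -0.3990i, |z|^2 = 0.1772
Iter 2: z = -0.2752 + -0.2921i, |z|^2 = 0.1611
Iter 3: z = -0.1435 + -0.2382i, |z|^2 = 0.0774
Iter 4: z = -0.1701 + -0.3306i, |z|^2 = 0.1383
Iter 5: z = -0.2144 + -0.2865i, |z|^2 = 0.1280
Iter 6: z = -0.1701 + -0.2762i, |z|^2 = 0.1052
Iter 7: z = -0.1813 + -0.3050i, |z|^2 = 0.1259
Iter 8: z = -0.1942 + -0.2884i, |z|^2 = 0.1209
Iter 9: z = -0.1795 + -0.2870i, |z|^2 = 0.1146
Iter 10: z = -0.1842 + -0.2960i, |z|^2 = 0.1215
Iter 11: z = -0.1877 + -0.2900i, |z|^2 = 0.1193
Iter 12: z = -0.1829 + -0.2902i, |z|^2 = 0.1176
Iter 13: z = -0.1847 + -0.2929i, |z|^2 = 0.1199
Iter 14: z = -0.1856 + -0.2908i, |z|^2 = 0.1190
Iter 15: z = -0.1841 + -0.2910i, |z|^2 = 0.1186
Iter 16: z = -0.1848 + -0.2918i, |z|^2 = 0.1193
Iter 17: z = -0.1850 + -0.2911i, |z|^2 = 0.1190
Iter 18: z = -0.1845 + -0.2913i, |z|^2 = 0.1189
Iter 19: z = -0.1848 + -0.2915i, |z|^2 = 0.1191
Did not escape in 20 iterations → in set

Answer: yes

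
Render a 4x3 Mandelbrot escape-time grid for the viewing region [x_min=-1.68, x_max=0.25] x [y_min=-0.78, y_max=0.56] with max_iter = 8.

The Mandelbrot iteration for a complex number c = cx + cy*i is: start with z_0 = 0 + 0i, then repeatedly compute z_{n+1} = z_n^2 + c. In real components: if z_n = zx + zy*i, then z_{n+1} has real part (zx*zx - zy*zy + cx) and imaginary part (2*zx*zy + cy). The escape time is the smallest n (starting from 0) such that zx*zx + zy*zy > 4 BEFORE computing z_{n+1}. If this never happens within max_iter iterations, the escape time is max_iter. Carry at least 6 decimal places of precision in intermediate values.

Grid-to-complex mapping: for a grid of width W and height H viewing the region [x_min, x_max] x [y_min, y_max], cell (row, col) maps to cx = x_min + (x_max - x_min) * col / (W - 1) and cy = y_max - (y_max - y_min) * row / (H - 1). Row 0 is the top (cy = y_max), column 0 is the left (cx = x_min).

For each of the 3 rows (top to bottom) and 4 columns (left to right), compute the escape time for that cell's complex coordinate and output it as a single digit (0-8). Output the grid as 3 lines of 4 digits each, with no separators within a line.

(row=0, col=0): c = -1.6800 + 0.5600i → escape time 3
(row=0, col=1): c = -1.0367 + 0.5600i → escape time 5
(row=0, col=2): c = -0.3933 + 0.5600i → escape time 8
(row=0, col=3): c = 0.2500 + 0.5600i → escape time 8
(row=1, col=0): c = -1.6800 + -0.1100i → escape time 6
(row=1, col=1): c = -1.0367 + -0.1100i → escape time 8
(row=1, col=2): c = -0.3933 + -0.1100i → escape time 8
(row=1, col=3): c = 0.2500 + -0.1100i → escape time 8
(row=2, col=0): c = -1.6800 + -0.7800i → escape time 3
(row=2, col=1): c = -1.0367 + -0.7800i → escape time 3
(row=2, col=2): c = -0.3933 + -0.7800i → escape time 6
(row=2, col=3): c = 0.2500 + -0.7800i → escape time 5

Answer: 3588
6888
3365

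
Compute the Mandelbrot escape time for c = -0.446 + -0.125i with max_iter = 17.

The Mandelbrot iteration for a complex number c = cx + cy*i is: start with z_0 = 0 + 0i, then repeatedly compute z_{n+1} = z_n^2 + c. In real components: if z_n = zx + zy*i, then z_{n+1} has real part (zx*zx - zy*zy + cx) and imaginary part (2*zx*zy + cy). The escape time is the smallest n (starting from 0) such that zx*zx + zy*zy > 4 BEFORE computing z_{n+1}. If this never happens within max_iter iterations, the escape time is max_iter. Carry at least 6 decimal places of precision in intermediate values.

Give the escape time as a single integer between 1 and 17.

z_0 = 0 + 0i, c = -0.4460 + -0.1250i
Iter 1: z = -0.4460 + -0.1250i, |z|^2 = 0.2145
Iter 2: z = -0.2627 + -0.0135i, |z|^2 = 0.0692
Iter 3: z = -0.3772 + -0.1179i, |z|^2 = 0.1562
Iter 4: z = -0.3176 + -0.0361i, |z|^2 = 0.1022
Iter 5: z = -0.3464 + -0.1021i, |z|^2 = 0.1304
Iter 6: z = -0.3364 + -0.0543i, |z|^2 = 0.1161
Iter 7: z = -0.3358 + -0.0885i, |z|^2 = 0.1206
Iter 8: z = -0.3411 + -0.0656i, |z|^2 = 0.1206
Iter 9: z = -0.3340 + -0.0803i, |z|^2 = 0.1180
Iter 10: z = -0.3409 + -0.0714i, |z|^2 = 0.1213
Iter 11: z = -0.3349 + -0.0763i, |z|^2 = 0.1180
Iter 12: z = -0.3397 + -0.0739i, |z|^2 = 0.1208
Iter 13: z = -0.3361 + -0.0748i, |z|^2 = 0.1185
Iter 14: z = -0.3387 + -0.0747i, |z|^2 = 0.1203
Iter 15: z = -0.3369 + -0.0744i, |z|^2 = 0.1190
Iter 16: z = -0.3380 + -0.0749i, |z|^2 = 0.1199

Answer: 17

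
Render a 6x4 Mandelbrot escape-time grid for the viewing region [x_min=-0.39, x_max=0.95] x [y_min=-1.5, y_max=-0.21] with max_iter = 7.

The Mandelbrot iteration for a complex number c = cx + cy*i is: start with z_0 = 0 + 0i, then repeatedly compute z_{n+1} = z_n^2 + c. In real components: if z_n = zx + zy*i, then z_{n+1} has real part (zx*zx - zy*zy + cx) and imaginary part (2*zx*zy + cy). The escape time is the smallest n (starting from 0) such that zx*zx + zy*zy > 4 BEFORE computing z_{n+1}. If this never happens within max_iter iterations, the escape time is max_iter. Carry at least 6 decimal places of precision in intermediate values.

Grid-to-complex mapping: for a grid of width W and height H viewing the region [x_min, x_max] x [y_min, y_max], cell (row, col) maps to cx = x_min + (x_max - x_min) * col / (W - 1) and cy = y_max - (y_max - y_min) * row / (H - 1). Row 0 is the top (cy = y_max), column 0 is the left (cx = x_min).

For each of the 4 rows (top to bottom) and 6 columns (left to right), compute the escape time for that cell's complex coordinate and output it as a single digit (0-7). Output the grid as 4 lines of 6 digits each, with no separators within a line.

Answer: 777733
777732
464222
222222

Derivation:
(row=0, col=0): c = -0.3900 + -0.2100i → escape time 7
(row=0, col=1): c = -0.1220 + -0.2100i → escape time 7
(row=0, col=2): c = 0.1460 + -0.2100i → escape time 7
(row=0, col=3): c = 0.4140 + -0.2100i → escape time 7
(row=0, col=4): c = 0.6820 + -0.2100i → escape time 3
(row=0, col=5): c = 0.9500 + -0.2100i → escape time 3
(row=1, col=0): c = -0.3900 + -0.6400i → escape time 7
(row=1, col=1): c = -0.1220 + -0.6400i → escape time 7
(row=1, col=2): c = 0.1460 + -0.6400i → escape time 7
(row=1, col=3): c = 0.4140 + -0.6400i → escape time 7
(row=1, col=4): c = 0.6820 + -0.6400i → escape time 3
(row=1, col=5): c = 0.9500 + -0.6400i → escape time 2
(row=2, col=0): c = -0.3900 + -1.0700i → escape time 4
(row=2, col=1): c = -0.1220 + -1.0700i → escape time 6
(row=2, col=2): c = 0.1460 + -1.0700i → escape time 4
(row=2, col=3): c = 0.4140 + -1.0700i → escape time 2
(row=2, col=4): c = 0.6820 + -1.0700i → escape time 2
(row=2, col=5): c = 0.9500 + -1.0700i → escape time 2
(row=3, col=0): c = -0.3900 + -1.5000i → escape time 2
(row=3, col=1): c = -0.1220 + -1.5000i → escape time 2
(row=3, col=2): c = 0.1460 + -1.5000i → escape time 2
(row=3, col=3): c = 0.4140 + -1.5000i → escape time 2
(row=3, col=4): c = 0.6820 + -1.5000i → escape time 2
(row=3, col=5): c = 0.9500 + -1.5000i → escape time 2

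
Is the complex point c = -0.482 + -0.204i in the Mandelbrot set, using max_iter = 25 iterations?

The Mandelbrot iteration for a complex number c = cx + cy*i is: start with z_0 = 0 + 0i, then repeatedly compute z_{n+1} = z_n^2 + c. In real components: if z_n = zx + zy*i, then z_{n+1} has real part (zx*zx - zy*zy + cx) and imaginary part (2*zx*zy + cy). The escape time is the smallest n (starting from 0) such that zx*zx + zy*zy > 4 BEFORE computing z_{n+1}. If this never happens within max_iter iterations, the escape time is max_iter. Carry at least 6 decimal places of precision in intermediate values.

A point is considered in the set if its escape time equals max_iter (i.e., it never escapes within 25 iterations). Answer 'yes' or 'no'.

z_0 = 0 + 0i, c = -0.4820 + -0.2040i
Iter 1: z = -0.4820 + -0.2040i, |z|^2 = 0.2739
Iter 2: z = -0.2913 + -0.0073i, |z|^2 = 0.0849
Iter 3: z = -0.3972 + -0.1997i, |z|^2 = 0.1977
Iter 4: z = -0.3641 + -0.0453i, |z|^2 = 0.1346
Iter 5: z = -0.3515 + -0.1710i, |z|^2 = 0.1528
Iter 6: z = -0.3877 + -0.0838i, |z|^2 = 0.1573
Iter 7: z = -0.3387 + -0.1390i, |z|^2 = 0.1341
Iter 8: z = -0.3866 + -0.1098i, |z|^2 = 0.1615
Iter 9: z = -0.3446 + -0.1191i, |z|^2 = 0.1329
Iter 10: z = -0.3774 + -0.1219i, |z|^2 = 0.1573
Iter 11: z = -0.3544 + -0.1120i, |z|^2 = 0.1381
Iter 12: z = -0.3689 + -0.1246i, |z|^2 = 0.1516
Iter 13: z = -0.3614 + -0.1120i, |z|^2 = 0.1432
Iter 14: z = -0.3639 + -0.1230i, |z|^2 = 0.1476
Iter 15: z = -0.3647 + -0.1145i, |z|^2 = 0.1461
Iter 16: z = -0.3621 + -0.1205i, |z|^2 = 0.1456
Iter 17: z = -0.3654 + -0.1167i, |z|^2 = 0.1471
Iter 18: z = -0.3621 + -0.1187i, |z|^2 = 0.1452
Iter 19: z = -0.3650 + -0.1180i, |z|^2 = 0.1471
Iter 20: z = -0.3627 + -0.1178i, |z|^2 = 0.1455
Iter 21: z = -0.3643 + -0.1185i, |z|^2 = 0.1468
Iter 22: z = -0.3633 + -0.1176i, |z|^2 = 0.1458
Iter 23: z = -0.3638 + -0.1185i, |z|^2 = 0.1464
Iter 24: z = -0.3637 + -0.1178i, |z|^2 = 0.1461
Did not escape in 25 iterations → in set

Answer: yes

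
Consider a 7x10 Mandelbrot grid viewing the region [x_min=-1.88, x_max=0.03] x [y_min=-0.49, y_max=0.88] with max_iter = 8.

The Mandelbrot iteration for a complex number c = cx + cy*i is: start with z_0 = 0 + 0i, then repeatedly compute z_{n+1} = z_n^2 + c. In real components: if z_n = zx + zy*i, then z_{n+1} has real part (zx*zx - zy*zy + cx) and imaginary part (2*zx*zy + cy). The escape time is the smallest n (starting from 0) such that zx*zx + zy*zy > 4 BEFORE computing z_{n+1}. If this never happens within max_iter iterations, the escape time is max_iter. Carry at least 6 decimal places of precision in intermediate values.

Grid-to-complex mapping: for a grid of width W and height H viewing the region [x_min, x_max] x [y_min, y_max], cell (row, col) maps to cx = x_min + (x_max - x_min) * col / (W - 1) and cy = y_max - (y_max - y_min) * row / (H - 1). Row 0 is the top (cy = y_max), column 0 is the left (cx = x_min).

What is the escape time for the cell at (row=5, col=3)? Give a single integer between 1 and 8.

Answer: 8

Derivation:
z_0 = 0 + 0i, c = -0.9250 + 0.1189i
Iter 1: z = -0.9250 + 0.1189i, |z|^2 = 0.8698
Iter 2: z = -0.0835 + -0.1011i, |z|^2 = 0.0172
Iter 3: z = -0.9282 + 0.1358i, |z|^2 = 0.8801
Iter 4: z = -0.0818 + -0.1332i, |z|^2 = 0.0244
Iter 5: z = -0.9360 + 0.1407i, |z|^2 = 0.8960
Iter 6: z = -0.0686 + -0.1445i, |z|^2 = 0.0256
Iter 7: z = -0.9412 + 0.1387i, |z|^2 = 0.9050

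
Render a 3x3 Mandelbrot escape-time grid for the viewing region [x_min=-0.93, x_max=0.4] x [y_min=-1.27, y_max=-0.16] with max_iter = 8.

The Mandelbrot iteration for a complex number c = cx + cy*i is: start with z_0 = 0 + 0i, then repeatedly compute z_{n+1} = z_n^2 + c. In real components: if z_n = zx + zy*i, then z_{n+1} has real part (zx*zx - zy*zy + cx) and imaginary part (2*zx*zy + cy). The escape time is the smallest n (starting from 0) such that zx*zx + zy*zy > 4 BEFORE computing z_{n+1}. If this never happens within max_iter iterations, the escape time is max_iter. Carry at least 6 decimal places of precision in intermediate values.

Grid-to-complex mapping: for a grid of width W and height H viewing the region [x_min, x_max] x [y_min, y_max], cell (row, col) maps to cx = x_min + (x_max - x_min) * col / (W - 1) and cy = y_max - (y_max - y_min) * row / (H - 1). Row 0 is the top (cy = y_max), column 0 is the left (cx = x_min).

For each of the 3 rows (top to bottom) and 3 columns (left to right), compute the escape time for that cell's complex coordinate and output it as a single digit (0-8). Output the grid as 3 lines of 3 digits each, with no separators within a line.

(row=0, col=0): c = -0.9300 + -0.1600i → escape time 8
(row=0, col=1): c = -0.2650 + -0.1600i → escape time 8
(row=0, col=2): c = 0.4000 + -0.1600i → escape time 8
(row=1, col=0): c = -0.9300 + -0.7150i → escape time 4
(row=1, col=1): c = -0.2650 + -0.7150i → escape time 8
(row=1, col=2): c = 0.4000 + -0.7150i → escape time 5
(row=2, col=0): c = -0.9300 + -1.2700i → escape time 2
(row=2, col=1): c = -0.2650 + -1.2700i → escape time 3
(row=2, col=2): c = 0.4000 + -1.2700i → escape time 2

Answer: 888
485
232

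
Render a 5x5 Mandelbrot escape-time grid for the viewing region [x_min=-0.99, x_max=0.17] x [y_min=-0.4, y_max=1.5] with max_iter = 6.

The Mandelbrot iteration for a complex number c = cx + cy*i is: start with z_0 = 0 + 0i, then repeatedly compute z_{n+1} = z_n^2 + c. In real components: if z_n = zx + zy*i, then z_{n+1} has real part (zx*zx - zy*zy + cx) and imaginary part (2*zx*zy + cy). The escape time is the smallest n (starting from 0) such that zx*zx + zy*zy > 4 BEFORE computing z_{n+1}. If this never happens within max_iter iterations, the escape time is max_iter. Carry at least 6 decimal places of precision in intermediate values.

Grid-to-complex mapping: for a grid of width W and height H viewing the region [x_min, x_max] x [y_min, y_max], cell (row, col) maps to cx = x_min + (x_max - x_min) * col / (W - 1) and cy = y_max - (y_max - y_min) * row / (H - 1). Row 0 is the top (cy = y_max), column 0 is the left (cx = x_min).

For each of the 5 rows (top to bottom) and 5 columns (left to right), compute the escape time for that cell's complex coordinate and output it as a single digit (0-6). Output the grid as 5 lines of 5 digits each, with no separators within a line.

(row=0, col=0): c = -0.9900 + 1.5000i → escape time 2
(row=0, col=1): c = -0.7000 + 1.5000i → escape time 2
(row=0, col=2): c = -0.4100 + 1.5000i → escape time 2
(row=0, col=3): c = -0.1200 + 1.5000i → escape time 2
(row=0, col=4): c = 0.1700 + 1.5000i → escape time 2
(row=1, col=0): c = -0.9900 + 1.0250i → escape time 3
(row=1, col=1): c = -0.7000 + 1.0250i → escape time 3
(row=1, col=2): c = -0.4100 + 1.0250i → escape time 4
(row=1, col=3): c = -0.1200 + 1.0250i → escape time 6
(row=1, col=4): c = 0.1700 + 1.0250i → escape time 4
(row=2, col=0): c = -0.9900 + 0.5500i → escape time 5
(row=2, col=1): c = -0.7000 + 0.5500i → escape time 6
(row=2, col=2): c = -0.4100 + 0.5500i → escape time 6
(row=2, col=3): c = -0.1200 + 0.5500i → escape time 6
(row=2, col=4): c = 0.1700 + 0.5500i → escape time 6
(row=3, col=0): c = -0.9900 + 0.0750i → escape time 6
(row=3, col=1): c = -0.7000 + 0.0750i → escape time 6
(row=3, col=2): c = -0.4100 + 0.0750i → escape time 6
(row=3, col=3): c = -0.1200 + 0.0750i → escape time 6
(row=3, col=4): c = 0.1700 + 0.0750i → escape time 6
(row=4, col=0): c = -0.9900 + -0.4000i → escape time 6
(row=4, col=1): c = -0.7000 + -0.4000i → escape time 6
(row=4, col=2): c = -0.4100 + -0.4000i → escape time 6
(row=4, col=3): c = -0.1200 + -0.4000i → escape time 6
(row=4, col=4): c = 0.1700 + -0.4000i → escape time 6

Answer: 22222
33464
56666
66666
66666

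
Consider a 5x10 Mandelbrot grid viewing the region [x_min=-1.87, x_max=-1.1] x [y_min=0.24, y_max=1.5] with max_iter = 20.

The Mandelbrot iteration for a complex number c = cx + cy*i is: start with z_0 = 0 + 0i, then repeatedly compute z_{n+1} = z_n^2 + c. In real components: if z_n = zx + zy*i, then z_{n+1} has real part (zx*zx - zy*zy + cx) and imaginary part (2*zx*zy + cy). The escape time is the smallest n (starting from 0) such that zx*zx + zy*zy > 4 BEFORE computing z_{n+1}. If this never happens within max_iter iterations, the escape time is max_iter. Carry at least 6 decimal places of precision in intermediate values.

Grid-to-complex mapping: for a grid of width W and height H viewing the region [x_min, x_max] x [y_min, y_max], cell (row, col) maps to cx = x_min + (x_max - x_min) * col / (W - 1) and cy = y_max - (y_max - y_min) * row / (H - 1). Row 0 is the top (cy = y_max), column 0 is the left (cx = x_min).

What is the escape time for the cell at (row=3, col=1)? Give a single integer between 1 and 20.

Answer: 2

Derivation:
z_0 = 0 + 0i, c = -1.6775 + 1.0800i
Iter 1: z = -1.6775 + 1.0800i, |z|^2 = 3.9804
Iter 2: z = -0.0299 + -2.5434i, |z|^2 = 6.4698
Escaped at iteration 2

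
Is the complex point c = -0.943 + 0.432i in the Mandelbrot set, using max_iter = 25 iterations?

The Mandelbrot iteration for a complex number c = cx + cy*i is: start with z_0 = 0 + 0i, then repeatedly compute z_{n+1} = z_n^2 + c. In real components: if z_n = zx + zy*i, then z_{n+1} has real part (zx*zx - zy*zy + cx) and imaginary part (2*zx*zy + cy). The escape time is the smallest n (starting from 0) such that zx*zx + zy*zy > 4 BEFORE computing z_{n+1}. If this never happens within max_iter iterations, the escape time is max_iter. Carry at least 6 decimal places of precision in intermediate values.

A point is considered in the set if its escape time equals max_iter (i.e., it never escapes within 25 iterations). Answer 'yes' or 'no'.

Answer: no

Derivation:
z_0 = 0 + 0i, c = -0.9430 + 0.4320i
Iter 1: z = -0.9430 + 0.4320i, |z|^2 = 1.0759
Iter 2: z = -0.2404 + -0.3828i, |z|^2 = 0.2043
Iter 3: z = -1.0317 + 0.6160i, |z|^2 = 1.4439
Iter 4: z = -0.2580 + -0.8391i, |z|^2 = 0.7707
Iter 5: z = -1.5805 + 0.8650i, |z|^2 = 3.2462
Iter 6: z = 0.8068 + -2.3023i, |z|^2 = 5.9514
Escaped at iteration 6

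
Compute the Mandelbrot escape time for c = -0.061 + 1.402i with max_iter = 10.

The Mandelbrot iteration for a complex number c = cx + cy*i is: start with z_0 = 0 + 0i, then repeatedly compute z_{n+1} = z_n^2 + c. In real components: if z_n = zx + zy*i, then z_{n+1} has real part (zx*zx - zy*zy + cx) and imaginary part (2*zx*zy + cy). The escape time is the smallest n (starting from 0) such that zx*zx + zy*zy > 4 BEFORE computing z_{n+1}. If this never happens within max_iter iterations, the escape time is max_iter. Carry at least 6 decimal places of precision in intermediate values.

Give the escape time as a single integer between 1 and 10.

Answer: 2

Derivation:
z_0 = 0 + 0i, c = -0.0610 + 1.4020i
Iter 1: z = -0.0610 + 1.4020i, |z|^2 = 1.9693
Iter 2: z = -2.0229 + 1.2310i, |z|^2 = 5.6073
Escaped at iteration 2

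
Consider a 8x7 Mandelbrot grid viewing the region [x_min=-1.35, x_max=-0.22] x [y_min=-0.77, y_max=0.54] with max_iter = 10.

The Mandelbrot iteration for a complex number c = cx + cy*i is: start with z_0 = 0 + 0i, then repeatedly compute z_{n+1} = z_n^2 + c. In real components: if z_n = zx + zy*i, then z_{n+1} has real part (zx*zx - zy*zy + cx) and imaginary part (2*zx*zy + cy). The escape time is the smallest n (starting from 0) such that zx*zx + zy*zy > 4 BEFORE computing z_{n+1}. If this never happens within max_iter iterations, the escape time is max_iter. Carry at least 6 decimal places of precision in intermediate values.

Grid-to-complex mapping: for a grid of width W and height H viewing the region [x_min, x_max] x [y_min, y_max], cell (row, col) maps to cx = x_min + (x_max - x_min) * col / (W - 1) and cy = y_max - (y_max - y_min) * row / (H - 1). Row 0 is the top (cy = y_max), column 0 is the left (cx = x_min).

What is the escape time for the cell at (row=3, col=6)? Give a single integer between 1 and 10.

Answer: 10

Derivation:
z_0 = 0 + 0i, c = -0.3814 + -0.1150i
Iter 1: z = -0.3814 + -0.1150i, |z|^2 = 0.1587
Iter 2: z = -0.2492 + -0.0273i, |z|^2 = 0.0628
Iter 3: z = -0.3201 + -0.1014i, |z|^2 = 0.1127
Iter 4: z = -0.2893 + -0.0501i, |z|^2 = 0.0862
Iter 5: z = -0.3003 + -0.0860i, |z|^2 = 0.0976
Iter 6: z = -0.2987 + -0.0633i, |z|^2 = 0.0932
Iter 7: z = -0.2962 + -0.0772i, |z|^2 = 0.0937
Iter 8: z = -0.2996 + -0.0693i, |z|^2 = 0.0946
Iter 9: z = -0.2965 + -0.0735i, |z|^2 = 0.0933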